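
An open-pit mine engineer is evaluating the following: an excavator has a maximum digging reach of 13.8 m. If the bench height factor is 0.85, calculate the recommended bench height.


Bench height = reach * factor
= 13.8 * 0.85
= 11.73 m

11.73 m


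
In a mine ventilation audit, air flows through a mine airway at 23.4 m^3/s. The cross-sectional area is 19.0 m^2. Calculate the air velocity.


1.2316 m/s

Velocity = flow rate / cross-sectional area
= 23.4 / 19.0
= 1.2316 m/s


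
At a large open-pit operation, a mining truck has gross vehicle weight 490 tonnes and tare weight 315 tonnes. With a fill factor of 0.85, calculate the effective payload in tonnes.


Maximum payload = gross - tare
= 490 - 315 = 175 tonnes
Effective payload = max payload * fill factor
= 175 * 0.85
= 148.75 tonnes

148.75 tonnes


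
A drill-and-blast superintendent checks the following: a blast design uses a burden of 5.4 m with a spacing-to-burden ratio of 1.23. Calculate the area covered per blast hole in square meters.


35.8668 m^2

First, find the spacing:
Spacing = burden * ratio = 5.4 * 1.23
= 6.642 m
Then, calculate the area:
Area = burden * spacing = 5.4 * 6.642
= 35.8668 m^2


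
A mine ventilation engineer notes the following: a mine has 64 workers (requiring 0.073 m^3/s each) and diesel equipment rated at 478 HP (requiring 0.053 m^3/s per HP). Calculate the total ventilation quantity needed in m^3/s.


Airflow for workers:
Q_people = 64 * 0.073 = 4.672 m^3/s
Airflow for diesel equipment:
Q_diesel = 478 * 0.053 = 25.334 m^3/s
Total ventilation:
Q_total = 4.672 + 25.334
= 30.006 m^3/s

30.006 m^3/s


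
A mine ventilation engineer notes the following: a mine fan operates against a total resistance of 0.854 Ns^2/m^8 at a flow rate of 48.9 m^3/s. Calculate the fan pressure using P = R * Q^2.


Compute Q^2:
Q^2 = 48.9^2 = 2391.21
Compute pressure:
P = R * Q^2 = 0.854 * 2391.21
= 2042.0933 Pa

2042.0933 Pa


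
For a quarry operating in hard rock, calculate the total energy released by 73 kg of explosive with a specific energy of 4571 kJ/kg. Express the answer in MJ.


333.683 MJ

Energy = mass * specific_energy / 1000
= 73 * 4571 / 1000
= 333683 / 1000
= 333.683 MJ


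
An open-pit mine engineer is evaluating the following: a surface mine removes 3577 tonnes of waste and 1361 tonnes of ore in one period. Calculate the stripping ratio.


Stripping ratio = waste tonnage / ore tonnage
= 3577 / 1361
= 2.6282

2.6282


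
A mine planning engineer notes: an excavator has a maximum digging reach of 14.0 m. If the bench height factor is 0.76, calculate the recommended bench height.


10.64 m

Bench height = reach * factor
= 14.0 * 0.76
= 10.64 m


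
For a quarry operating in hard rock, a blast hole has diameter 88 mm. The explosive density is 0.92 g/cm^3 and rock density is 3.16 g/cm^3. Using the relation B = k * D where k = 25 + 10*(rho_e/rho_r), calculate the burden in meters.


First, compute k:
rho_e / rho_r = 0.92 / 3.16 = 0.2911392405
k = 25 + 10 * 0.2911392405 = 27.91139241
Then, compute burden:
B = k * D / 1000 = 27.91139241 * 88 / 1000
= 2456.202532 / 1000
= 2.4562 m

2.4562 m


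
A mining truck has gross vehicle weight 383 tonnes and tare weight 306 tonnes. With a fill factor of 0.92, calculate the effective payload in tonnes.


70.84 tonnes

Maximum payload = gross - tare
= 383 - 306 = 77 tonnes
Effective payload = max payload * fill factor
= 77 * 0.92
= 70.84 tonnes


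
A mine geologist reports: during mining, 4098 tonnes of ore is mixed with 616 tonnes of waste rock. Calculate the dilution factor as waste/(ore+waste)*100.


Total material = ore + waste
= 4098 + 616 = 4714 tonnes
Dilution = waste / total * 100
= 616 / 4714 * 100
= 0.1306745863 * 100
= 13.0675%

13.0675%


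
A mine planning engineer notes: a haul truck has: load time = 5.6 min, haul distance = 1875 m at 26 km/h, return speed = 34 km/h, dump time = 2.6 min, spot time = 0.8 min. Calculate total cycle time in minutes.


16.6357 min

Convert haul speed to m/min: 26 * 1000/60 = 433.3333333 m/min
Haul time = 1875 / 433.3333333 = 4.326923077 min
Convert return speed to m/min: 34 * 1000/60 = 566.6666667 m/min
Return time = 1875 / 566.6666667 = 3.308823529 min
Total cycle time:
= 5.6 + 4.326923077 + 2.6 + 3.308823529 + 0.8
= 16.6357 min


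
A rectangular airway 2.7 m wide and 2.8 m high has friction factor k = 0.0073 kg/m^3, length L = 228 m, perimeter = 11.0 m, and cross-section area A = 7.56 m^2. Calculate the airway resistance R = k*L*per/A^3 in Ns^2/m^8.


0.0424 Ns^2/m^8

Compute the numerator:
k * L * per = 0.0073 * 228 * 11.0
= 18.3084
Compute the denominator:
A^3 = 7.56^3 = 432.081216
Resistance:
R = 18.3084 / 432.081216
= 0.0424 Ns^2/m^8


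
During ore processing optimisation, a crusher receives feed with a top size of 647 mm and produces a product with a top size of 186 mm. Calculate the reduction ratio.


3.4785

Reduction ratio = feed size / product size
= 647 / 186
= 3.4785


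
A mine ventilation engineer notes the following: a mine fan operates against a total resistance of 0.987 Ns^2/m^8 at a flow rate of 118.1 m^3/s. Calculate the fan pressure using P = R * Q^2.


Compute Q^2:
Q^2 = 118.1^2 = 13947.61
Compute pressure:
P = R * Q^2 = 0.987 * 13947.61
= 13766.2911 Pa

13766.2911 Pa


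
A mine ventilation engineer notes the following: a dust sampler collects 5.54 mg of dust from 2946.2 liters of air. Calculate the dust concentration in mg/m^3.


Convert liters to m^3: 1 m^3 = 1000 L
Concentration = mass / volume * 1000
= 5.54 / 2946.2 * 1000
= 0.001880388297 * 1000
= 1.8804 mg/m^3

1.8804 mg/m^3


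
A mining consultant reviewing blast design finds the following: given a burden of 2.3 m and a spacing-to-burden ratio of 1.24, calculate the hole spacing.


2.852 m

Spacing = burden * ratio
= 2.3 * 1.24
= 2.852 m


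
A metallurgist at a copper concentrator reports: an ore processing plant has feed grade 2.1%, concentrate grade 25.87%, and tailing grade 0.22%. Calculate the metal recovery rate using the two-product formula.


90.2917%

Using the two-product formula:
R = 100 * c * (f - t) / (f * (c - t))
Numerator = 100 * 25.87 * (2.1 - 0.22)
= 100 * 25.87 * 1.88
= 4863.56
Denominator = 2.1 * (25.87 - 0.22)
= 2.1 * 25.65
= 53.865
R = 4863.56 / 53.865
= 90.2917%


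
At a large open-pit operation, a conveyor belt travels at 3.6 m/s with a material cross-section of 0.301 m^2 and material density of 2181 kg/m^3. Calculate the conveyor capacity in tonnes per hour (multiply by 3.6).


Volumetric flow = speed * area
= 3.6 * 0.301 = 1.0836 m^3/s
Mass flow = volumetric * density
= 1.0836 * 2181 = 2363.3316 kg/s
Convert to t/h: multiply by 3.6
Capacity = 2363.3316 * 3.6
= 8507.9938 t/h

8507.9938 t/h


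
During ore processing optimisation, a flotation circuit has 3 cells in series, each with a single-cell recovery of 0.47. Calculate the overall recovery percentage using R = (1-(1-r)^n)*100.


Complement of single-cell recovery:
1 - r = 1 - 0.47 = 0.53
Raise to power n:
(1 - r)^3 = 0.53^3 = 0.148877
Overall recovery:
R = (1 - 0.148877) * 100
= 85.1123%

85.1123%


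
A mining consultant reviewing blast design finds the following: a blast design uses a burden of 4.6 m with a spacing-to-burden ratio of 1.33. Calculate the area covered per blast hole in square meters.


28.1428 m^2

First, find the spacing:
Spacing = burden * ratio = 4.6 * 1.33
= 6.118 m
Then, calculate the area:
Area = burden * spacing = 4.6 * 6.118
= 28.1428 m^2


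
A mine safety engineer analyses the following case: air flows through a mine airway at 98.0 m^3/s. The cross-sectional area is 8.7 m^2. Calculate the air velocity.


11.2644 m/s

Velocity = flow rate / cross-sectional area
= 98.0 / 8.7
= 11.2644 m/s


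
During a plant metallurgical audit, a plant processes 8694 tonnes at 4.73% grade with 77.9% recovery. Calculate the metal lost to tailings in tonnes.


Total metal in feed:
= 8694 * 4.73 / 100 = 411.2262 tonnes
Metal recovered:
= 411.2262 * 77.9 / 100 = 320.3452098 tonnes
Metal lost to tailings:
= 411.2262 - 320.3452098
= 90.881 tonnes

90.881 tonnes


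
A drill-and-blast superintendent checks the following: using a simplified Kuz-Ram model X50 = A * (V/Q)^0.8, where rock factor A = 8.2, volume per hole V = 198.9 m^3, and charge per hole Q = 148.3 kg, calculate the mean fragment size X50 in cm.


Compute V/Q:
V/Q = 198.9 / 148.3 = 1.34120027
Raise to the power 0.8:
(V/Q)^0.8 = 1.34120027^0.8 = 1.264721512
Multiply by A:
X50 = 8.2 * 1.264721512
= 10.3707 cm

10.3707 cm


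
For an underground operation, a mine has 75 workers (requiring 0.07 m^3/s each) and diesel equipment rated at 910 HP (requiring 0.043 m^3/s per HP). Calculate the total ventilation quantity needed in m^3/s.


Airflow for workers:
Q_people = 75 * 0.07 = 5.25 m^3/s
Airflow for diesel equipment:
Q_diesel = 910 * 0.043 = 39.13 m^3/s
Total ventilation:
Q_total = 5.25 + 39.13
= 44.38 m^3/s

44.38 m^3/s


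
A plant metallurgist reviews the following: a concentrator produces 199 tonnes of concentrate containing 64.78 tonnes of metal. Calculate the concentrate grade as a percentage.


32.5528%

Grade = (metal in concentrate / concentrate mass) * 100
= (64.78 / 199) * 100
= 0.3255276382 * 100
= 32.5528%


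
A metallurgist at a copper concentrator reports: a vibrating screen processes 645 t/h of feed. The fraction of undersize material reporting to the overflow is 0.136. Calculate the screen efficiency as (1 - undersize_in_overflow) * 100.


86.4%

Screen efficiency = (1 - fraction of undersize in overflow) * 100
= (1 - 0.136) * 100
= 0.864 * 100
= 86.4%


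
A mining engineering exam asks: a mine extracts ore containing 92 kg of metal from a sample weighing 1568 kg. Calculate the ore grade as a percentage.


5.8673%

Ore grade = (metal mass / ore mass) * 100
= (92 / 1568) * 100
= 0.05867346939 * 100
= 5.8673%


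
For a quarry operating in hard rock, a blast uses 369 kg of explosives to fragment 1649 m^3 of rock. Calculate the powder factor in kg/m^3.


Powder factor = explosive mass / rock volume
= 369 / 1649
= 0.2238 kg/m^3

0.2238 kg/m^3


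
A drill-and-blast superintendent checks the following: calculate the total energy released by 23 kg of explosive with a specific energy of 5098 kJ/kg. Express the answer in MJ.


117.254 MJ

Energy = mass * specific_energy / 1000
= 23 * 5098 / 1000
= 117254 / 1000
= 117.254 MJ


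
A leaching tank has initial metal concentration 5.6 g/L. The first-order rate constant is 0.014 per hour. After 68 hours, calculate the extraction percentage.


61.4032%

Compute the exponent:
-k * t = -0.014 * 68 = -0.952
Remaining concentration:
C = 5.6 * exp(-0.952)
= 5.6 * 0.3859683144
= 2.16142256 g/L
Extracted = 5.6 - 2.16142256 = 3.43857744 g/L
Extraction % = 3.43857744 / 5.6 * 100
= 61.4032%


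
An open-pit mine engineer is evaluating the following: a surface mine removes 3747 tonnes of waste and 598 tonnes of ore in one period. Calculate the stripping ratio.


6.2659

Stripping ratio = waste tonnage / ore tonnage
= 3747 / 598
= 6.2659


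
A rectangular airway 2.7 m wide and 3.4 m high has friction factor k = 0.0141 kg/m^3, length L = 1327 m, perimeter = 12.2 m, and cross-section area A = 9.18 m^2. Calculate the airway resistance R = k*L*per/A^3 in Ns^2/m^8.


0.2951 Ns^2/m^8

Compute the numerator:
k * L * per = 0.0141 * 1327 * 12.2
= 228.27054
Compute the denominator:
A^3 = 9.18^3 = 773.620632
Resistance:
R = 228.27054 / 773.620632
= 0.2951 Ns^2/m^8


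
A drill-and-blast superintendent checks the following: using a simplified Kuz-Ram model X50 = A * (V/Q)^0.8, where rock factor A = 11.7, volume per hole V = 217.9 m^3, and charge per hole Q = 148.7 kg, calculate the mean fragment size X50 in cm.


15.8834 cm

Compute V/Q:
V/Q = 217.9 / 148.7 = 1.46536651
Raise to the power 0.8:
(V/Q)^0.8 = 1.46536651^0.8 = 1.357553674
Multiply by A:
X50 = 11.7 * 1.357553674
= 15.8834 cm


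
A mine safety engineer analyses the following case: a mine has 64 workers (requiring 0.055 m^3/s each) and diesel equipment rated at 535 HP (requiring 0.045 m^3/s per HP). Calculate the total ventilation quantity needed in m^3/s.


27.595 m^3/s

Airflow for workers:
Q_people = 64 * 0.055 = 3.52 m^3/s
Airflow for diesel equipment:
Q_diesel = 535 * 0.045 = 24.075 m^3/s
Total ventilation:
Q_total = 3.52 + 24.075
= 27.595 m^3/s


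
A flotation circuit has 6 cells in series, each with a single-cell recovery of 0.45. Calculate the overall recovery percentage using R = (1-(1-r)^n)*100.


Complement of single-cell recovery:
1 - r = 1 - 0.45 = 0.55
Raise to power n:
(1 - r)^6 = 0.55^6 = 0.02768064063
Overall recovery:
R = (1 - 0.02768064063) * 100
= 97.2319%

97.2319%


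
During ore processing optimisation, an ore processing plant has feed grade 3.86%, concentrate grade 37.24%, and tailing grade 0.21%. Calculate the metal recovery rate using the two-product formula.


95.0958%

Using the two-product formula:
R = 100 * c * (f - t) / (f * (c - t))
Numerator = 100 * 37.24 * (3.86 - 0.21)
= 100 * 37.24 * 3.65
= 13592.6
Denominator = 3.86 * (37.24 - 0.21)
= 3.86 * 37.03
= 142.9358
R = 13592.6 / 142.9358
= 95.0958%


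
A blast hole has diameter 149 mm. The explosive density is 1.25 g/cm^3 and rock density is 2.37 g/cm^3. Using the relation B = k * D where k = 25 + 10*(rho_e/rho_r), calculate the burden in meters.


First, compute k:
rho_e / rho_r = 1.25 / 2.37 = 0.5274261603
k = 25 + 10 * 0.5274261603 = 30.2742616
Then, compute burden:
B = k * D / 1000 = 30.2742616 * 149 / 1000
= 4510.864979 / 1000
= 4.5109 m

4.5109 m


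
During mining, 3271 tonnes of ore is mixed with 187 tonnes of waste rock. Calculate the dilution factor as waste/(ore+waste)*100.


5.4078%

Total material = ore + waste
= 3271 + 187 = 3458 tonnes
Dilution = waste / total * 100
= 187 / 3458 * 100
= 0.05407750145 * 100
= 5.4078%


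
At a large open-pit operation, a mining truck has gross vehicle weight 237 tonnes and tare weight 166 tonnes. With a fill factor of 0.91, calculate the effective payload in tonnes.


64.61 tonnes

Maximum payload = gross - tare
= 237 - 166 = 71 tonnes
Effective payload = max payload * fill factor
= 71 * 0.91
= 64.61 tonnes


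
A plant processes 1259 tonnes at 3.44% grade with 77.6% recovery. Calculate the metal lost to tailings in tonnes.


Total metal in feed:
= 1259 * 3.44 / 100 = 43.3096 tonnes
Metal recovered:
= 43.3096 * 77.6 / 100 = 33.6082496 tonnes
Metal lost to tailings:
= 43.3096 - 33.6082496
= 9.7014 tonnes

9.7014 tonnes


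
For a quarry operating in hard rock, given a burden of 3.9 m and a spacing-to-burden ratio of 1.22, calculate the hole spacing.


Spacing = burden * ratio
= 3.9 * 1.22
= 4.758 m

4.758 m


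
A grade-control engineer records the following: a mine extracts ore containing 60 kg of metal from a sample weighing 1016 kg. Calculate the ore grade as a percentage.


Ore grade = (metal mass / ore mass) * 100
= (60 / 1016) * 100
= 0.05905511811 * 100
= 5.9055%

5.9055%


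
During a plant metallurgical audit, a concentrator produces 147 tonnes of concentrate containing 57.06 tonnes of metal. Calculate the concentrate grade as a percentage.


Grade = (metal in concentrate / concentrate mass) * 100
= (57.06 / 147) * 100
= 0.3881632653 * 100
= 38.8163%

38.8163%


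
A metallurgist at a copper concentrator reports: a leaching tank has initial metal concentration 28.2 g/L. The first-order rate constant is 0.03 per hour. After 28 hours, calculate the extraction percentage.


56.8289%

Compute the exponent:
-k * t = -0.03 * 28 = -0.84
Remaining concentration:
C = 28.2 * exp(-0.84)
= 28.2 * 0.4317105234
= 12.17423676 g/L
Extracted = 28.2 - 12.17423676 = 16.02576324 g/L
Extraction % = 16.02576324 / 28.2 * 100
= 56.8289%


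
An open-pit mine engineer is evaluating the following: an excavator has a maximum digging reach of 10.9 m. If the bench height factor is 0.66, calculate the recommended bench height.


7.194 m

Bench height = reach * factor
= 10.9 * 0.66
= 7.194 m


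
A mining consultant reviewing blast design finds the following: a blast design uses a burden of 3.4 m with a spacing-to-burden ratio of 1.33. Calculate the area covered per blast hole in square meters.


First, find the spacing:
Spacing = burden * ratio = 3.4 * 1.33
= 4.522 m
Then, calculate the area:
Area = burden * spacing = 3.4 * 4.522
= 15.3748 m^2

15.3748 m^2


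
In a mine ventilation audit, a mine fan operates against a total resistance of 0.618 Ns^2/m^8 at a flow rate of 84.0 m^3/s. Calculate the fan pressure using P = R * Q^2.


Compute Q^2:
Q^2 = 84.0^2 = 7056.0
Compute pressure:
P = R * Q^2 = 0.618 * 7056.0
= 4360.608 Pa

4360.608 Pa


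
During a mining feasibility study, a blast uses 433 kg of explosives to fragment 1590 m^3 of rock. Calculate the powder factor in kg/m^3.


0.2723 kg/m^3

Powder factor = explosive mass / rock volume
= 433 / 1590
= 0.2723 kg/m^3


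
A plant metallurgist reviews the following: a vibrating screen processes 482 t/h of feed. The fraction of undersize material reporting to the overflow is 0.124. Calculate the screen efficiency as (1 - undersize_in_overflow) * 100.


87.6%

Screen efficiency = (1 - fraction of undersize in overflow) * 100
= (1 - 0.124) * 100
= 0.876 * 100
= 87.6%


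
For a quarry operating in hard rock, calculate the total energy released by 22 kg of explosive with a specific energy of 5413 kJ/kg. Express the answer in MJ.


119.086 MJ

Energy = mass * specific_energy / 1000
= 22 * 5413 / 1000
= 119086 / 1000
= 119.086 MJ


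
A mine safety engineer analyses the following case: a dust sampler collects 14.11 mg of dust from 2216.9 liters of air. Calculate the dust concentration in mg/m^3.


Convert liters to m^3: 1 m^3 = 1000 L
Concentration = mass / volume * 1000
= 14.11 / 2216.9 * 1000
= 0.006364743561 * 1000
= 6.3647 mg/m^3

6.3647 mg/m^3


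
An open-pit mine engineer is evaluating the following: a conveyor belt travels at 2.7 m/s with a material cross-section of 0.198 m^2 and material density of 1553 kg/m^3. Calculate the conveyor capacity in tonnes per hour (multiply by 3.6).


2988.8417 t/h

Volumetric flow = speed * area
= 2.7 * 0.198 = 0.5346 m^3/s
Mass flow = volumetric * density
= 0.5346 * 1553 = 830.2338 kg/s
Convert to t/h: multiply by 3.6
Capacity = 830.2338 * 3.6
= 2988.8417 t/h


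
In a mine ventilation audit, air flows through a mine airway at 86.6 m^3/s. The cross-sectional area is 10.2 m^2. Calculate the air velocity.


8.4902 m/s

Velocity = flow rate / cross-sectional area
= 86.6 / 10.2
= 8.4902 m/s


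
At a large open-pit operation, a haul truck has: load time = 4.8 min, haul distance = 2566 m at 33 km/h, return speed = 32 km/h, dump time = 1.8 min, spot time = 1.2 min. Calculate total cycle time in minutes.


Convert haul speed to m/min: 33 * 1000/60 = 550 m/min
Haul time = 2566 / 550 = 4.665454545 min
Convert return speed to m/min: 32 * 1000/60 = 533.3333333 m/min
Return time = 2566 / 533.3333333 = 4.81125 min
Total cycle time:
= 4.8 + 4.665454545 + 1.8 + 4.81125 + 1.2
= 17.2767 min

17.2767 min


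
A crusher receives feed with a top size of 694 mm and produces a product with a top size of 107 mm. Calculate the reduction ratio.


6.486

Reduction ratio = feed size / product size
= 694 / 107
= 6.486


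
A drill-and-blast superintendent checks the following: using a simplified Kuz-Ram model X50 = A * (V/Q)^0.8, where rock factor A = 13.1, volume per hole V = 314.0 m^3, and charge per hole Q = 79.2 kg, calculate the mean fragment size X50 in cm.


Compute V/Q:
V/Q = 314.0 / 79.2 = 3.964646465
Raise to the power 0.8:
(V/Q)^0.8 = 3.964646465^0.8 = 3.009979746
Multiply by A:
X50 = 13.1 * 3.009979746
= 39.4307 cm

39.4307 cm


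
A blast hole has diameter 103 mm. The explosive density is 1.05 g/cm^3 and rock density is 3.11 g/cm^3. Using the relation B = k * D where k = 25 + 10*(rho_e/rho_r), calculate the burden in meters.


2.9227 m

First, compute k:
rho_e / rho_r = 1.05 / 3.11 = 0.3376205788
k = 25 + 10 * 0.3376205788 = 28.37620579
Then, compute burden:
B = k * D / 1000 = 28.37620579 * 103 / 1000
= 2922.749196 / 1000
= 2.9227 m


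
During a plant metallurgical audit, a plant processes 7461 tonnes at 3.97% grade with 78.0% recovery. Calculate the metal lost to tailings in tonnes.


Total metal in feed:
= 7461 * 3.97 / 100 = 296.2017 tonnes
Metal recovered:
= 296.2017 * 78.0 / 100 = 231.037326 tonnes
Metal lost to tailings:
= 296.2017 - 231.037326
= 65.1644 tonnes

65.1644 tonnes


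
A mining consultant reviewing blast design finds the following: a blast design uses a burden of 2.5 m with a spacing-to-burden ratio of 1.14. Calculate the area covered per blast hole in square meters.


First, find the spacing:
Spacing = burden * ratio = 2.5 * 1.14
= 2.85 m
Then, calculate the area:
Area = burden * spacing = 2.5 * 2.85
= 7.125 m^2

7.125 m^2


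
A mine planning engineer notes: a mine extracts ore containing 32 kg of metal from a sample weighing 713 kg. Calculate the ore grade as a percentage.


Ore grade = (metal mass / ore mass) * 100
= (32 / 713) * 100
= 0.04488078541 * 100
= 4.4881%

4.4881%


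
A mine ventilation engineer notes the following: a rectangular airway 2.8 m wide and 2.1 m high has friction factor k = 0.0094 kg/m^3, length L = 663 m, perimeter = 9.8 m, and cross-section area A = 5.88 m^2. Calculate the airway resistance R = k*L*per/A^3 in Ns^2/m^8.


0.3004 Ns^2/m^8

Compute the numerator:
k * L * per = 0.0094 * 663 * 9.8
= 61.07556
Compute the denominator:
A^3 = 5.88^3 = 203.297472
Resistance:
R = 61.07556 / 203.297472
= 0.3004 Ns^2/m^8


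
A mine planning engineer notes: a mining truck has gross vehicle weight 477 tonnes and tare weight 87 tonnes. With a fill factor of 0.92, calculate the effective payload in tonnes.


Maximum payload = gross - tare
= 477 - 87 = 390 tonnes
Effective payload = max payload * fill factor
= 390 * 0.92
= 358.8 tonnes

358.8 tonnes


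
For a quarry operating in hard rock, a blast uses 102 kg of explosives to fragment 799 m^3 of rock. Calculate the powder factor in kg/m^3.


0.1277 kg/m^3

Powder factor = explosive mass / rock volume
= 102 / 799
= 0.1277 kg/m^3


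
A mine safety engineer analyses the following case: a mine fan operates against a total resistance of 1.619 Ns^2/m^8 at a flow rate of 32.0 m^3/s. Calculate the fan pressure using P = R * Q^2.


1657.856 Pa

Compute Q^2:
Q^2 = 32.0^2 = 1024.0
Compute pressure:
P = R * Q^2 = 1.619 * 1024.0
= 1657.856 Pa


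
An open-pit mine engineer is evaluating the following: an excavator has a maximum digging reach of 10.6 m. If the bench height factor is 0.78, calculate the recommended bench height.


Bench height = reach * factor
= 10.6 * 0.78
= 8.268 m

8.268 m


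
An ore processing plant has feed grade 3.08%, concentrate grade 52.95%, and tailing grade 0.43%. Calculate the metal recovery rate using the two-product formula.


Using the two-product formula:
R = 100 * c * (f - t) / (f * (c - t))
Numerator = 100 * 52.95 * (3.08 - 0.43)
= 100 * 52.95 * 2.65
= 14031.75
Denominator = 3.08 * (52.95 - 0.43)
= 3.08 * 52.52
= 161.7616
R = 14031.75 / 161.7616
= 86.7434%

86.7434%


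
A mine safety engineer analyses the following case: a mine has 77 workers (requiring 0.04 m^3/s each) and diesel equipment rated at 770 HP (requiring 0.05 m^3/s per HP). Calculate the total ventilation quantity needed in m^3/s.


Airflow for workers:
Q_people = 77 * 0.04 = 3.08 m^3/s
Airflow for diesel equipment:
Q_diesel = 770 * 0.05 = 38.5 m^3/s
Total ventilation:
Q_total = 3.08 + 38.5
= 41.58 m^3/s

41.58 m^3/s


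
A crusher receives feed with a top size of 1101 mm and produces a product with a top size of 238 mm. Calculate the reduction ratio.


4.6261

Reduction ratio = feed size / product size
= 1101 / 238
= 4.6261


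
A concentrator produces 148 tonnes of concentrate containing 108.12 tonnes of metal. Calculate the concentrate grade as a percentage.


Grade = (metal in concentrate / concentrate mass) * 100
= (108.12 / 148) * 100
= 0.7305405405 * 100
= 73.0541%

73.0541%


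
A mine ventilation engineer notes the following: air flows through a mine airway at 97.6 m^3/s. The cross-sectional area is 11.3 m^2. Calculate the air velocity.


Velocity = flow rate / cross-sectional area
= 97.6 / 11.3
= 8.6372 m/s

8.6372 m/s


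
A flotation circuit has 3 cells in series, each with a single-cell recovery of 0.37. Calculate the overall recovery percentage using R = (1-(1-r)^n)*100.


74.9953%

Complement of single-cell recovery:
1 - r = 1 - 0.37 = 0.63
Raise to power n:
(1 - r)^3 = 0.63^3 = 0.250047
Overall recovery:
R = (1 - 0.250047) * 100
= 74.9953%


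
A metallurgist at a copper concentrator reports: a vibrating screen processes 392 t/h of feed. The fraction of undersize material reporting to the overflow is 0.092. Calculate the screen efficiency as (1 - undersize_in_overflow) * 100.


Screen efficiency = (1 - fraction of undersize in overflow) * 100
= (1 - 0.092) * 100
= 0.908 * 100
= 90.8%

90.8%


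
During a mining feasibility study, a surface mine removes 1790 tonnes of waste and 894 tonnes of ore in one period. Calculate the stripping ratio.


Stripping ratio = waste tonnage / ore tonnage
= 1790 / 894
= 2.0022

2.0022


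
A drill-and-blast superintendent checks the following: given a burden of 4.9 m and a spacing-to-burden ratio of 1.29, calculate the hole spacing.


6.321 m

Spacing = burden * ratio
= 4.9 * 1.29
= 6.321 m


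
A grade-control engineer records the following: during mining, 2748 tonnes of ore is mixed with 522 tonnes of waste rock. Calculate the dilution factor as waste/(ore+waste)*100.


Total material = ore + waste
= 2748 + 522 = 3270 tonnes
Dilution = waste / total * 100
= 522 / 3270 * 100
= 0.1596330275 * 100
= 15.9633%

15.9633%


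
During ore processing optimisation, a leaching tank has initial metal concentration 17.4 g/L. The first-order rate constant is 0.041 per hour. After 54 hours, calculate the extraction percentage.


89.0737%

Compute the exponent:
-k * t = -0.041 * 54 = -2.214
Remaining concentration:
C = 17.4 * exp(-2.214)
= 17.4 * 0.1092627224
= 1.901171369 g/L
Extracted = 17.4 - 1.901171369 = 15.49882863 g/L
Extraction % = 15.49882863 / 17.4 * 100
= 89.0737%


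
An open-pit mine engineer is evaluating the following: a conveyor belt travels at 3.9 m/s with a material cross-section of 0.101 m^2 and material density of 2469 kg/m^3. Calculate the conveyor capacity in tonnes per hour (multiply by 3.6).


3501.1408 t/h

Volumetric flow = speed * area
= 3.9 * 0.101 = 0.3939 m^3/s
Mass flow = volumetric * density
= 0.3939 * 2469 = 972.5391 kg/s
Convert to t/h: multiply by 3.6
Capacity = 972.5391 * 3.6
= 3501.1408 t/h


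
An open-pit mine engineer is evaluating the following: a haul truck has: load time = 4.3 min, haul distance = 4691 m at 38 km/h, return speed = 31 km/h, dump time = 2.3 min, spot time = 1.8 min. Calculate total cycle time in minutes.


24.8862 min

Convert haul speed to m/min: 38 * 1000/60 = 633.3333333 m/min
Haul time = 4691 / 633.3333333 = 7.406842105 min
Convert return speed to m/min: 31 * 1000/60 = 516.6666667 m/min
Return time = 4691 / 516.6666667 = 9.079354839 min
Total cycle time:
= 4.3 + 7.406842105 + 2.3 + 9.079354839 + 1.8
= 24.8862 min


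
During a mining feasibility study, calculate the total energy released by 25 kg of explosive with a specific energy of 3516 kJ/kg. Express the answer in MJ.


87.9 MJ

Energy = mass * specific_energy / 1000
= 25 * 3516 / 1000
= 87900 / 1000
= 87.9 MJ


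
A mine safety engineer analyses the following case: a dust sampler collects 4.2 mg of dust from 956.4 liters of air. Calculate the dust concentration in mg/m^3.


4.3915 mg/m^3

Convert liters to m^3: 1 m^3 = 1000 L
Concentration = mass / volume * 1000
= 4.2 / 956.4 * 1000
= 0.004391468005 * 1000
= 4.3915 mg/m^3


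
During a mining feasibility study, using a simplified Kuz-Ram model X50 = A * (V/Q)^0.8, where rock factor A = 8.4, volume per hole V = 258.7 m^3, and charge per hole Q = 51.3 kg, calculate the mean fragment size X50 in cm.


30.6494 cm

Compute V/Q:
V/Q = 258.7 / 51.3 = 5.04288499
Raise to the power 0.8:
(V/Q)^0.8 = 5.04288499^0.8 = 3.648742799
Multiply by A:
X50 = 8.4 * 3.648742799
= 30.6494 cm


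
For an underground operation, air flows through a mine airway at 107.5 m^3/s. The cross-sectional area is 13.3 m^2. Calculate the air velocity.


Velocity = flow rate / cross-sectional area
= 107.5 / 13.3
= 8.0827 m/s

8.0827 m/s


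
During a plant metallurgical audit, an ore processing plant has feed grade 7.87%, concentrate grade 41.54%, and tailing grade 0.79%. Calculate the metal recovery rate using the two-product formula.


91.7059%

Using the two-product formula:
R = 100 * c * (f - t) / (f * (c - t))
Numerator = 100 * 41.54 * (7.87 - 0.79)
= 100 * 41.54 * 7.08
= 29410.32
Denominator = 7.87 * (41.54 - 0.79)
= 7.87 * 40.75
= 320.7025
R = 29410.32 / 320.7025
= 91.7059%


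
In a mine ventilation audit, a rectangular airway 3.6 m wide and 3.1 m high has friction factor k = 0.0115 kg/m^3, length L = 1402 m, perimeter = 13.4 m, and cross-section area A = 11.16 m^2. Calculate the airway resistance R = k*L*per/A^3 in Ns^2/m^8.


Compute the numerator:
k * L * per = 0.0115 * 1402 * 13.4
= 216.0482
Compute the denominator:
A^3 = 11.16^3 = 1389.928896
Resistance:
R = 216.0482 / 1389.928896
= 0.1554 Ns^2/m^8

0.1554 Ns^2/m^8


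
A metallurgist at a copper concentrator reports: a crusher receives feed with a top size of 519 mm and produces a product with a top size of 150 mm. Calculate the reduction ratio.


3.46

Reduction ratio = feed size / product size
= 519 / 150
= 3.46


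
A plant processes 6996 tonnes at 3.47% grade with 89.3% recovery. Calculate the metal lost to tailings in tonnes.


Total metal in feed:
= 6996 * 3.47 / 100 = 242.7612 tonnes
Metal recovered:
= 242.7612 * 89.3 / 100 = 216.7857516 tonnes
Metal lost to tailings:
= 242.7612 - 216.7857516
= 25.9754 tonnes

25.9754 tonnes


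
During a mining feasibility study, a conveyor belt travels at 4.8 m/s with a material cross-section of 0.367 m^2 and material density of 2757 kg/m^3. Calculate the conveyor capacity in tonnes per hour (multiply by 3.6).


Volumetric flow = speed * area
= 4.8 * 0.367 = 1.7616 m^3/s
Mass flow = volumetric * density
= 1.7616 * 2757 = 4856.7312 kg/s
Convert to t/h: multiply by 3.6
Capacity = 4856.7312 * 3.6
= 17484.2323 t/h

17484.2323 t/h


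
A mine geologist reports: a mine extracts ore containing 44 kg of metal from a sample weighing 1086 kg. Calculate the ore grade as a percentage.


Ore grade = (metal mass / ore mass) * 100
= (44 / 1086) * 100
= 0.04051565378 * 100
= 4.0516%

4.0516%


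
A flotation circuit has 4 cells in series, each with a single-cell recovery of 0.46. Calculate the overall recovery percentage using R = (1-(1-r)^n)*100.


91.4969%

Complement of single-cell recovery:
1 - r = 1 - 0.46 = 0.54
Raise to power n:
(1 - r)^4 = 0.54^4 = 0.08503056
Overall recovery:
R = (1 - 0.08503056) * 100
= 91.4969%


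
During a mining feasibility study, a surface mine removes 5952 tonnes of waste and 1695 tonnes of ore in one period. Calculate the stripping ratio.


Stripping ratio = waste tonnage / ore tonnage
= 5952 / 1695
= 3.5115

3.5115


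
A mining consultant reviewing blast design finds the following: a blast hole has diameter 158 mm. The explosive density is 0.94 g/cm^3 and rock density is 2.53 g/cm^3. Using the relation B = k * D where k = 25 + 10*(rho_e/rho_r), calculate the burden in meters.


First, compute k:
rho_e / rho_r = 0.94 / 2.53 = 0.371541502
k = 25 + 10 * 0.371541502 = 28.71541502
Then, compute burden:
B = k * D / 1000 = 28.71541502 * 158 / 1000
= 4537.035573 / 1000
= 4.537 m

4.537 m


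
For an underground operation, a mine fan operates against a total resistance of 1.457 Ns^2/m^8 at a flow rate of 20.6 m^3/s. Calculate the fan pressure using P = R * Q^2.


618.2925 Pa

Compute Q^2:
Q^2 = 20.6^2 = 424.36
Compute pressure:
P = R * Q^2 = 1.457 * 424.36
= 618.2925 Pa


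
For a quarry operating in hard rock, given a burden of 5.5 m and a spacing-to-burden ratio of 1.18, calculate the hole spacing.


6.49 m

Spacing = burden * ratio
= 5.5 * 1.18
= 6.49 m


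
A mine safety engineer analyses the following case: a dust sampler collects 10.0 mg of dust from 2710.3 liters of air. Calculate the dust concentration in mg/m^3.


3.6896 mg/m^3

Convert liters to m^3: 1 m^3 = 1000 L
Concentration = mass / volume * 1000
= 10.0 / 2710.3 * 1000
= 0.003689628454 * 1000
= 3.6896 mg/m^3


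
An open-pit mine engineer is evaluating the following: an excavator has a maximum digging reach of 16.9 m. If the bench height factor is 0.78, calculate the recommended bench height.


13.182 m

Bench height = reach * factor
= 16.9 * 0.78
= 13.182 m


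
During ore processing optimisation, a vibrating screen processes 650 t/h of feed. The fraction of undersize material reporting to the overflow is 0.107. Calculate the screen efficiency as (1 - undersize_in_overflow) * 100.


Screen efficiency = (1 - fraction of undersize in overflow) * 100
= (1 - 0.107) * 100
= 0.893 * 100
= 89.3%

89.3%


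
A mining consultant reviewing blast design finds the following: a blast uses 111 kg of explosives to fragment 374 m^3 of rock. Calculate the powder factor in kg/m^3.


Powder factor = explosive mass / rock volume
= 111 / 374
= 0.2968 kg/m^3

0.2968 kg/m^3


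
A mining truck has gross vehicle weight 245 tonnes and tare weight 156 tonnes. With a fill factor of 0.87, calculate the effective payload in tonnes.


Maximum payload = gross - tare
= 245 - 156 = 89 tonnes
Effective payload = max payload * fill factor
= 89 * 0.87
= 77.43 tonnes

77.43 tonnes


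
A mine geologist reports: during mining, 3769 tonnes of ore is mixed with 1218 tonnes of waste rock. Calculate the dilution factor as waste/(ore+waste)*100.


Total material = ore + waste
= 3769 + 1218 = 4987 tonnes
Dilution = waste / total * 100
= 1218 / 4987 * 100
= 0.244235011 * 100
= 24.4235%

24.4235%


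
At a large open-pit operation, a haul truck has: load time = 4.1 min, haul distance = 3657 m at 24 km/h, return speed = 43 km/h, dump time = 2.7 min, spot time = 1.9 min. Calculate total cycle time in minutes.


Convert haul speed to m/min: 24 * 1000/60 = 400 m/min
Haul time = 3657 / 400 = 9.1425 min
Convert return speed to m/min: 43 * 1000/60 = 716.6666667 m/min
Return time = 3657 / 716.6666667 = 5.102790698 min
Total cycle time:
= 4.1 + 9.1425 + 2.7 + 5.102790698 + 1.9
= 22.9453 min

22.9453 min


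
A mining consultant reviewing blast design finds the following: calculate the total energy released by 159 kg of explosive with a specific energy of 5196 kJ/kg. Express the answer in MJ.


826.164 MJ

Energy = mass * specific_energy / 1000
= 159 * 5196 / 1000
= 826164 / 1000
= 826.164 MJ


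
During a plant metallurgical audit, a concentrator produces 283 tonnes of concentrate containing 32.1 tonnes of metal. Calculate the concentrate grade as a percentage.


11.3428%

Grade = (metal in concentrate / concentrate mass) * 100
= (32.1 / 283) * 100
= 0.1134275618 * 100
= 11.3428%


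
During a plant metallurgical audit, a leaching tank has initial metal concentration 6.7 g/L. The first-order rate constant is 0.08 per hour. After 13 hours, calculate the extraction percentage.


64.6545%

Compute the exponent:
-k * t = -0.08 * 13 = -1.04
Remaining concentration:
C = 6.7 * exp(-1.04)
= 6.7 * 0.353454682
= 2.368146369 g/L
Extracted = 6.7 - 2.368146369 = 4.331853631 g/L
Extraction % = 4.331853631 / 6.7 * 100
= 64.6545%


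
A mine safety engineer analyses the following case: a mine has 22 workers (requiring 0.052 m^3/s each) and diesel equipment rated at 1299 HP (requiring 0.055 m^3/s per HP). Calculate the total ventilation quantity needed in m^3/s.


72.589 m^3/s

Airflow for workers:
Q_people = 22 * 0.052 = 1.144 m^3/s
Airflow for diesel equipment:
Q_diesel = 1299 * 0.055 = 71.445 m^3/s
Total ventilation:
Q_total = 1.144 + 71.445
= 72.589 m^3/s


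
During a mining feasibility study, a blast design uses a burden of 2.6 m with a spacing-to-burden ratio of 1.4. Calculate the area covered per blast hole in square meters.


9.464 m^2

First, find the spacing:
Spacing = burden * ratio = 2.6 * 1.4
= 3.64 m
Then, calculate the area:
Area = burden * spacing = 2.6 * 3.64
= 9.464 m^2


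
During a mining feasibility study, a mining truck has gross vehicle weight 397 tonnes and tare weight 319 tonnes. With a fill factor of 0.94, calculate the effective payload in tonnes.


73.32 tonnes

Maximum payload = gross - tare
= 397 - 319 = 78 tonnes
Effective payload = max payload * fill factor
= 78 * 0.94
= 73.32 tonnes


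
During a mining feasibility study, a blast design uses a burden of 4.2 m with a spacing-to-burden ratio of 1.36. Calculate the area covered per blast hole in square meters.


23.9904 m^2

First, find the spacing:
Spacing = burden * ratio = 4.2 * 1.36
= 5.712 m
Then, calculate the area:
Area = burden * spacing = 4.2 * 5.712
= 23.9904 m^2


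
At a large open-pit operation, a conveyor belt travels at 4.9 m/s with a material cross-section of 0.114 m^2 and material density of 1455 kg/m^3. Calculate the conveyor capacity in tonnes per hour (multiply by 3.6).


2925.9468 t/h

Volumetric flow = speed * area
= 4.9 * 0.114 = 0.5586 m^3/s
Mass flow = volumetric * density
= 0.5586 * 1455 = 812.763 kg/s
Convert to t/h: multiply by 3.6
Capacity = 812.763 * 3.6
= 2925.9468 t/h


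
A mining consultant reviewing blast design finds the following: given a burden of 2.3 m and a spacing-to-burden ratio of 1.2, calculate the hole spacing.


2.76 m

Spacing = burden * ratio
= 2.3 * 1.2
= 2.76 m


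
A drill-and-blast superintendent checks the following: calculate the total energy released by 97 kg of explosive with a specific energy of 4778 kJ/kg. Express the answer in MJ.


Energy = mass * specific_energy / 1000
= 97 * 4778 / 1000
= 463466 / 1000
= 463.466 MJ

463.466 MJ


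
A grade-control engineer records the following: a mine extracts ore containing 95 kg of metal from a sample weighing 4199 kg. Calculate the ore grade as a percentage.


Ore grade = (metal mass / ore mass) * 100
= (95 / 4199) * 100
= 0.02262443439 * 100
= 2.2624%

2.2624%


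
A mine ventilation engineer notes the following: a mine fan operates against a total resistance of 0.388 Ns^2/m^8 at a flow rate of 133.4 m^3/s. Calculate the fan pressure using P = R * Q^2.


Compute Q^2:
Q^2 = 133.4^2 = 17795.56
Compute pressure:
P = R * Q^2 = 0.388 * 17795.56
= 6904.6773 Pa

6904.6773 Pa


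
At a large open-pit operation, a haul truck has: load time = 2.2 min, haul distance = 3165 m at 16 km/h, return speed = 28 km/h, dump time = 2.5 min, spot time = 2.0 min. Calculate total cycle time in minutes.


Convert haul speed to m/min: 16 * 1000/60 = 266.6666667 m/min
Haul time = 3165 / 266.6666667 = 11.86875 min
Convert return speed to m/min: 28 * 1000/60 = 466.6666667 m/min
Return time = 3165 / 466.6666667 = 6.782142857 min
Total cycle time:
= 2.2 + 11.86875 + 2.5 + 6.782142857 + 2.0
= 25.3509 min

25.3509 min


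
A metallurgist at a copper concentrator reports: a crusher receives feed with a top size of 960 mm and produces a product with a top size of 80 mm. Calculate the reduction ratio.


12.0

Reduction ratio = feed size / product size
= 960 / 80
= 12.0


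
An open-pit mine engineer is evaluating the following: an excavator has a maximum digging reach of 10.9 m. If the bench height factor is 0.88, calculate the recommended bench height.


Bench height = reach * factor
= 10.9 * 0.88
= 9.592 m

9.592 m


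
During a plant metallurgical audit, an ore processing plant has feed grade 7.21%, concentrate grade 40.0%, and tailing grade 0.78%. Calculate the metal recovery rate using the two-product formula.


Using the two-product formula:
R = 100 * c * (f - t) / (f * (c - t))
Numerator = 100 * 40.0 * (7.21 - 0.78)
= 100 * 40.0 * 6.43
= 25720.0
Denominator = 7.21 * (40.0 - 0.78)
= 7.21 * 39.22
= 282.7762
R = 25720.0 / 282.7762
= 90.9553%

90.9553%
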